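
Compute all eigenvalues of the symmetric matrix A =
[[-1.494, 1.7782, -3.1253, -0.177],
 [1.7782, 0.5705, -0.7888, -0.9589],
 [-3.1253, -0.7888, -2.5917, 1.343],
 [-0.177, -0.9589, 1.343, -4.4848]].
sigma(A) ≈ {-6, -4, -1, 3}

A is real symmetric, so its spectrum consists of real eigenvalues. Expanding the characteristic polynomial of the displayed matrix gives
  det(λ I - A) = p(λ) = λ^4 + (8)λ^3 + (1)λ^2 + (-78)λ + (-72).
Solving p(λ) = 0 yields eigenvalues ≈ -6, -4, -1, 3. (A is shown rounded to 4 decimals, so these recover the underlying integer eigenvalues to within that precision.)
Verification: the trace of A = -8 equals the sum of eigenvalues -8, and det(A) ≈ -71.9997 matches the eigenvalue product -72.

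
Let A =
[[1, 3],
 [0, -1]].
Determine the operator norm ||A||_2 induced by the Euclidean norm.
||A||_2 = sqrt((11 + sqrt(117))/2) ≈ 3.3028 (= sqrt(largest eigenvalue of A^T A))

||A||_2 = sigma_max(A) = sqrt(lambda_max(A^T A)). Form the symmetric matrix M = A^T A =
[[1, 3],
 [3, 10]].
Its characteristic polynomial (trace, determinant of M give the coefficients) is
  p(λ) = det(λ I - M) = λ^2 - 11λ + 1.
For λ^2 - 11λ + 1 the discriminant is 117. It is nonnegative but not a perfect square, so the roots are real and irrational: λ = (11 ± sqrt(117))/2 ≈ 10.9083, 0.0917.
So the eigenvalues of A^T A are ≈ 0.0917, 10.9083 (all ≥ 0, as they must be for A^T A). The largest is λ_max = (11 + sqrt(117))/2 ≈ 10.9083, hence ||A||_2 = sqrt(λ_max) = sqrt((11 + sqrt(117))/2) ≈ 3.3028.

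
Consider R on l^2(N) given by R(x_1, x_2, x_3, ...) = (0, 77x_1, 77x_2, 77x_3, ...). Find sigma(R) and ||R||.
sigma(R) = closed disk {z in C : |z| ≤ 77}; ||R|| = 77

Note R = 77·U where U is the unit right shift (U x)_k = x_{k-1} (with x_0 := 0); so ||R|| = 77||U|| and sigma(R) = 77·sigma(U). ||R x||^2 = sum_{k≥1} |77x_k|^2 = 5929||x||^2, so ||R|| = 77 and sigma(R) ⊂ {|z| ≤ 77}. For any |lambda| < 77, the equation (R - lambda I) x = 0 forces x_1 = 0, then 77x_k = lambda x_{k+1} ⇒ x = 0, so R has no eigenvalues. But (R - lambda I) is not surjective for |lambda| < 77: solving (R - lambda I) x = e_1 would require x_n proportional to (lambda/77)^(-n), which is not in l^2. So every |lambda| < 77 lies in the residual spectrum. The boundary |lambda| = 77 is in the approximate point spectrum (the spectrum is closed). Hence sigma(R) is the closed disk of radius 77.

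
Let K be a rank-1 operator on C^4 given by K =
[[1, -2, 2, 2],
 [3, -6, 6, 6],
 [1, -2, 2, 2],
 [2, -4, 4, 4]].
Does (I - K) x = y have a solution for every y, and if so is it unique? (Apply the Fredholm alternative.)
(I - K) is singular (det(I - K) = 0, i.e. 1 ∈ sigma(K)). (I - K) x = y is solvable iff y ⊥ ker((I - K)^*) = span{(1, -2, 2, 2)}, i.e. iff y_1 - 2y_2 + 2y_3 + 2y_4 = 0. When solvable, the solutions are x = y + c·(1, 3, 1, 2), c arbitrary (ker(I - K) = span{(1, 3, 1, 2)}, dimension 1).

K has rank 1, so it is an outer product K = u v^T: every row of K is a multiple of one row vector. Reading off the entries, u = (1, 3, 1, 2) and v = (1, -2, 2, 2) (row i of K equals u_i·v^T). A rank-one matrix u v^T satisfies K u = u (v·u) and kills the (3)-dimensional subspace v^⊥, so its characteristic polynomial is lambda^3 (lambda - v·u) with v·u = tr K = 1. Hence the eigenvalues of I - K are 1 (multiplicity 3) and 1 - (1) = 0, so det(I - K) = 0. (Direct check: I - K =
[[0, 2, -2, -2],
 [-3, 7, -6, -6],
 [-1, 2, -1, -2],
 [-2, 4, -4, -3]]
has determinant 0.) So 1 is an eigenvalue of K and (I - K) is not invertible. The finite-dimensional Fredholm alternative says: either (I - K) is invertible, or ker(I - K) ≠ {0} and then range(I - K) = ker((I - K)^*)^⊥, with dim ker(I - K) = dim ker((I - K)^*). We are in the second case, so we need both kernels. Kernel of I - K: (I - K) u = u - u (v·u) = u - u = 0, so ker(I - K) = span{u} = span{(1, 3, 1, 2)} (it is exactly 1-dimensional because rank(I - K) = 3). Kernel of the adjoint: K is real, so (I - K)^* = I - K^T = I - v u^T, and (I - v u^T) v = v - v (u·v) = 0; hence ker((I - K)^*) = span{v} = span{(1, -2, 2, 2)}. Therefore (I - K) x = y is solvable iff <y, v> = 0, i.e. iff y_1 - 2y_2 + 2y_3 + 2y_4 = 0. When this holds, K y = u (v·y) = 0, so (I - K) y = y and x = y is a particular solution; the full solution set is the line x = y + c·u = y + c·(1, 3, 1, 2), c ∈ C.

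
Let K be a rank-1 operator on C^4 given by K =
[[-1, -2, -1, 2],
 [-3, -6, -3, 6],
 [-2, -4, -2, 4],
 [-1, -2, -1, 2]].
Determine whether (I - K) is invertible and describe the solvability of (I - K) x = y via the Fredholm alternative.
(I - K) is invertible (det(I - K) = 8 ≠ 0), so for every y in C^4 the equation (I - K) x = y has a unique solution.

K has rank 1, so it is an outer product K = u v^T: every row of K is a multiple of one row vector. Reading off the entries, u = (-1, -3, -2, -1) and v = (1, 2, 1, -2) (row i of K equals u_i·v^T). A rank-one matrix u v^T satisfies K u = u (v·u) and kills the (3)-dimensional subspace v^⊥, so its characteristic polynomial is lambda^3 (lambda - v·u) with v·u = tr K = -7. Hence the eigenvalues of I - K are 1 (multiplicity 3) and 1 - (-7) = 8, so det(I - K) = 8. (Direct check: I - K =
[[2, 2, 1, -2],
 [3, 7, 3, -6],
 [2, 4, 3, -4],
 [1, 2, 1, -1]]
has determinant 8.) The finite-dimensional Fredholm alternative says: either (I - K) is invertible, or ker(I - K) ≠ {0} and then range(I - K) = ker((I - K)^*)^⊥, with dim ker(I - K) = dim ker((I - K)^*). Since det(I - K) ≠ 0, 1 is not an eigenvalue of K and ker(I - K) = {0}, so we are in the first case: for every y there is a unique x = (I - K)^(-1) y. Explicitly, by the Sherman–Morrison formula, (I - u v^T)^(-1) = I + u v^T/(1 - v·u), i.e. (I - K)^(-1) = I + K/(8).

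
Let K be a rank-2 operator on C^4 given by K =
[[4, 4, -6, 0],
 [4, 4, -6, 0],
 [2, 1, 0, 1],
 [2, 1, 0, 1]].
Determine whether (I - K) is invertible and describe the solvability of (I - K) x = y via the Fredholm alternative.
(I - K) is invertible (det(I - K) = 18 ≠ 0), so for every y in C^4 the equation (I - K) x = y has a unique solution.

K has rank 2 and factors as K = U V^T = u1 v1^T + u2 v2^T with u1 = (-2, -2, 0, 0), v1 = (-2, -2, 3, 0), u2 = (0, 0, -1, -1), v2 = (-2, -1, 0, -1) (multiplying out reproduces the displayed K). The nonzero eigenvalues of U V^T coincide with those of the 2 x 2 matrix G = V^T U = [[v1·u1, v1·u2], [v2·u1, v2·u2]] = [[8, -3], [6, 1]], and by the Sylvester determinant identity det(I_4 - U V^T) = det(I_2 - V^T U) = det([[-7, 3], [-6, 0]]) = (-7)(0) - (3)(-6) = 18. (Direct check: I - K =
[[-3, -4, 6, 0],
 [-4, -3, 6, 0],
 [-2, -1, 1, -1],
 [-2, -1, 0, 0]]
has determinant 18.) The finite-dimensional Fredholm alternative says: either (I - K) is invertible, or ker(I - K) ≠ {0} and then range(I - K) = ker((I - K)^*)^⊥, with dim ker(I - K) = dim ker((I - K)^*). Since det(I - K) ≠ 0, 1 is not an eigenvalue of K and ker(I - K) = {0}, so we are in the first case: for every y there is a unique x = (I - K)^(-1) y. (Explicitly, by the Woodbury identity, (I - U V^T)^(-1) = I + U (I_2 - G)^(-1) V^T.)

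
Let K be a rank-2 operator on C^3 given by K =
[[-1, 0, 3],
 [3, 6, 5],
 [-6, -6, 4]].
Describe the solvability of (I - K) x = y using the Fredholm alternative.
(I - K) is invertible (det(I - K) = 54 ≠ 0), so for every y in C^3 the equation (I - K) x = y has a unique solution.

K has rank 2 and factors as K = U V^T = u1 v1^T + u2 v2^T with u1 = (0, -2, 2), v1 = (-2, -3, -1), u2 = (1, 1, 2), v2 = (-1, 0, 3) (multiplying out reproduces the displayed K). The nonzero eigenvalues of U V^T coincide with those of the 2 x 2 matrix G = V^T U = [[v1·u1, v1·u2], [v2·u1, v2·u2]] = [[4, -7], [6, 5]], and by the Sylvester determinant identity det(I_3 - U V^T) = det(I_2 - V^T U) = det([[-3, 7], [-6, -4]]) = (-3)(-4) - (7)(-6) = 54. (Direct check: I - K =
[[2, 0, -3],
 [-3, -5, -5],
 [6, 6, -3]]
has determinant 54.) The finite-dimensional Fredholm alternative says: either (I - K) is invertible, or ker(I - K) ≠ {0} and then range(I - K) = ker((I - K)^*)^⊥, with dim ker(I - K) = dim ker((I - K)^*). Since det(I - K) ≠ 0, 1 is not an eigenvalue of K and ker(I - K) = {0}, so we are in the first case: for every y there is a unique x = (I - K)^(-1) y. (Explicitly, by the Woodbury identity, (I - U V^T)^(-1) = I + U (I_2 - G)^(-1) V^T.)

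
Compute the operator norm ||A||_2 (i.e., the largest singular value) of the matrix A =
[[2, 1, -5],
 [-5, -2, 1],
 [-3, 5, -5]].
||A||_2 ≈ 8.6177 (= sqrt(largest eigenvalue of A^T A))

||A||_2 = sigma_max(A) = sqrt(lambda_max(A^T A)). Form the symmetric matrix M = A^T A =
[[38, -3, 0],
 [-3, 30, -32],
 [0, -32, 51]].
Its characteristic polynomial (trace, sum of principal 2x2 minors, determinant of M give the coefficients) is
  p(λ) = det(λ I - M) = λ^3 - 119λ^2 + 3575λ - 18769.
No integer candidate from the rational root theorem (±divisors of 18769) is a root, so the roots are irrational. The cubic discriminant is Δ = 5923494144 > 0, so there are three distinct real roots. p(6) = -1387 and p(7) = 768 have opposite signs, so a root lies in (6, 7); Newton's method refines it to λ ≈ 6.6329. p(38) = 117 and p(39) = -1024 have opposite signs, so a root lies in (38, 39); Newton's method refines it to λ ≈ 38.1029. p(74) = -639 and p(75) = 1856 have opposite signs, so a root lies in (74, 75); Newton's method refines it to λ ≈ 74.2642. Check (Vieta): the three roots sum to 119, matching tr M = 119.
So the eigenvalues of A^T A are ≈ 6.6329, 38.1029, 74.2642 (all ≥ 0, as they must be for A^T A). The largest is λ_max ≈ 74.2642, hence ||A||_2 = sqrt(λ_max) ≈ 8.6177.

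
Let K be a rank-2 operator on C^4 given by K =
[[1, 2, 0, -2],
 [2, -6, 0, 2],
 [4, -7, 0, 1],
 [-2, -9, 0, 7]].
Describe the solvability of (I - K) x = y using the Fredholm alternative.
(I - K) is invertible (det(I - K) = -32 ≠ 0), so for every y in C^4 the equation (I - K) x = y has a unique solution.

K has rank 2 and factors as K = U V^T = u1 v1^T + u2 v2^T with u1 = (0, -2, -3, -1), v1 = (-1, 3, 0, -1), u2 = (-1, 0, -1, 3), v2 = (-1, -2, 0, 2) (multiplying out reproduces the displayed K). The nonzero eigenvalues of U V^T coincide with those of the 2 x 2 matrix G = V^T U = [[v1·u1, v1·u2], [v2·u1, v2·u2]] = [[-5, -2], [2, 7]], and by the Sylvester determinant identity det(I_4 - U V^T) = det(I_2 - V^T U) = det([[6, 2], [-2, -6]]) = (6)(-6) - (2)(-2) = -32. (Direct check: I - K =
[[0, -2, 0, 2],
 [-2, 7, 0, -2],
 [-4, 7, 1, -1],
 [2, 9, 0, -6]]
has determinant -32.) The finite-dimensional Fredholm alternative says: either (I - K) is invertible, or ker(I - K) ≠ {0} and then range(I - K) = ker((I - K)^*)^⊥, with dim ker(I - K) = dim ker((I - K)^*). Since det(I - K) ≠ 0, 1 is not an eigenvalue of K and ker(I - K) = {0}, so we are in the first case: for every y there is a unique x = (I - K)^(-1) y. (Explicitly, by the Woodbury identity, (I - U V^T)^(-1) = I + U (I_2 - G)^(-1) V^T.)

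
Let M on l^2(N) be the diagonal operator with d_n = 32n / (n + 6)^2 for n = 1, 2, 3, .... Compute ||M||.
||M|| = 4/3 (attained at n = 6)

For M diagonal, ||M|| = sup_n |d_n|. Treat f(x) = 32x / (x + 6)^2 for real x > 0. By the quotient rule, f'(x) = 32(6 - x)/(x + 6)^3, which is positive for x < 6 and negative for x > 6. So f has a unique maximum at x = 6, and since 6 is a positive integer, the supremum over n ≥ 1 is attained at n = 6: d_6 = 32·6/(6 + 6)^2 = 32·6/144 = 4/3. Hence ||M|| = 4/3.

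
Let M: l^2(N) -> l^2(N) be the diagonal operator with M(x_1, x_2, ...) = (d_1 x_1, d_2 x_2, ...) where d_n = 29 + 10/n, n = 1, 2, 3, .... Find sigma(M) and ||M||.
sigma(M) = {29 + 10/n : n ≥ 1} ∪ {29}; ||M|| = 39

A bounded diagonal operator on l^2 with diagonal entries d_n has spectrum equal to the closure of {d_n : n ≥ 1}: every d_n is an eigenvalue (with eigenvector e_n), so {d_n} ⊂ sigma(M); the spectrum is closed, so its closure is too; and for lambda not in the closure, (M - lambda I) has bounded inverse (the diagonal entries 1/(d_n - lambda) are bounded). For our sequence d_n = 29 + 10/n, n = 1, 2, 3, ...:
  - {d_n} = {29 + 10/n : n ≥ 1}; the only limit point is 29
  - closure = {29 + 10/n : n ≥ 1} ∪ {29}
For the norm: a diagonal operator has ||M|| = sup_n |d_n|. Here d_n = 29 + 10/n is positive and decreasing, so sup_n |d_n| = d_1 = 29 + 10 = 39. So ||M|| = 39.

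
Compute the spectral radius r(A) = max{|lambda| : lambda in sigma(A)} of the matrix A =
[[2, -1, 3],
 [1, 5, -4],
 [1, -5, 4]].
r(A) ≈ 8.9333

The eigenvalues of A are the roots of its characteristic polynomial. With M = A (coefficients from the trace, the sum of principal 2x2 minors, and det A):
  p(λ) = det(λ I - M) = λ^3 - 11λ^2 + 16λ + 22.
No integer candidate from the rational root theorem (±divisors of 22) is a root, so the roots are irrational. The cubic discriminant is Δ = 48956 > 0, so there are three distinct real roots. p(-1) = -6 and p(0) = 22 have opposite signs, so a root lies in (-1, 0); Newton's method refines it to λ ≈ -0.8456. p(2) = 18 and p(3) = -2 have opposite signs, so a root lies in (2, 3); Newton's method refines it to λ ≈ 2.9123. p(8) = -42 and p(9) = 4 have opposite signs, so a root lies in (8, 9); Newton's method refines it to λ ≈ 8.9333. Check (Vieta): the three roots sum to 11, matching tr M = 11.
Thus the eigenvalues (to 4 decimals) are -0.8456 (modulus 0.8456); 2.9123 (modulus 2.9123); 8.9333 (modulus 8.9333). The spectral radius is the largest modulus: r(A) ≈ 8.9333. (Cross-check: r(A) ≤ ||A||_2 ≈ 9.4684; equality holds whenever A is normal, though it can also hold for some non-normal A.)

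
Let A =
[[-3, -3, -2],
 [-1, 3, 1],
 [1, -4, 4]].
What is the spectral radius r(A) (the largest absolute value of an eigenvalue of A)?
r(A) ≈ 4.374

The eigenvalues of A are the roots of its characteristic polynomial. With M = A (coefficients from the trace, the sum of principal 2x2 minors, and det A):
  p(λ) = det(λ I - M) = λ^3 - 4λ^2 - 6λ + 65.
No integer candidate from the rational root theorem (±divisors of 65) is a root, so the roots are irrational. The cubic discriminant is Δ = -67915 < 0, so there is one real root and a complex-conjugate pair. p(-4) = -39 and p(-3) = 20 have opposite signs, so a root lies in (-4, -3); Newton's method refines it to λ ≈ -3.3974. Dividing out (λ - (-3.3974)) leaves approximately λ^2 - 7.3974λ + 19.1322. For λ^2 - 7.3974λ + 19.1322 the discriminant is -21.8068. It is negative, so the remaining roots are the complex-conjugate pair λ ≈ 3.6987 ± 2.3349i. Their product equals the constant term, so |λ|^2 ≈ 19.1322 and |λ| ≈ 4.374.
Thus the eigenvalues (to 4 decimals) are -3.3974 (modulus 3.3974); 3.6987 ± 2.3349i (modulus 4.374). The spectral radius is the largest modulus: r(A) ≈ 4.374. (Cross-check: r(A) ≤ ||A||_2 ≈ 6.0987; equality holds whenever A is normal, though it can also hold for some non-normal A.)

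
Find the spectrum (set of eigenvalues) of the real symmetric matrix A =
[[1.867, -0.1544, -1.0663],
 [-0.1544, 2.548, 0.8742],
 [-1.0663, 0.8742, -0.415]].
sigma(A) ≈ {-1, 2, 3}

A is real symmetric, so its spectrum consists of real eigenvalues. Expanding the characteristic polynomial of the displayed matrix gives
  det(λ I - A) = p(λ) = λ^3 + (-4)λ^2 + (1)λ + (6).
Solving p(λ) = 0 yields eigenvalues ≈ -1, 2, 3. (A is shown rounded to 4 decimals, so these recover the underlying integer eigenvalues to within that precision.)
Verification: the trace of A = 4 equals the sum of eigenvalues 4, and det(A) ≈ -6.0003 matches the eigenvalue product -6.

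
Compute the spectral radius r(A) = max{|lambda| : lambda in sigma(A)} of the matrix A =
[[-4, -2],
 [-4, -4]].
r(A) = (8 + sqrt(32))/2 ≈ 6.8284

The eigenvalues of A are the roots of its characteristic polynomial. With M = A (coefficients from the trace and determinant):
  p(λ) = det(λ I - M) = λ^2 + 8λ + 8.
For λ^2 + 8λ + 8 the discriminant is 32. It is nonnegative but not a perfect square, so the roots are real and irrational: λ = (-8 ± sqrt(32))/2 ≈ -1.1716, -6.8284.
Thus the eigenvalues (to 4 decimals) are -1.1716 (modulus 1.1716); -6.8284 (modulus 6.8284). The spectral radius is the largest modulus: r(A) = (8 + sqrt(32))/2 ≈ 6.8284. (Cross-check: r(A) ≤ ||A||_2 ≈ 7.1231; equality holds whenever A is normal, though it can also hold for some non-normal A.)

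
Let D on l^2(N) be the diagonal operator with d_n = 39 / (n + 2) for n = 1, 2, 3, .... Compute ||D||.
||D|| = 13 (attained at n = 1)

For D diagonal, ||D|| = sup_n |d_n| = sup_n 39/(n + 2). This is positive and strictly decreasing in n, so the supremum is attained at n = 1: d_1 = 39/(1 + 2) = 13. Hence ||D|| = 13.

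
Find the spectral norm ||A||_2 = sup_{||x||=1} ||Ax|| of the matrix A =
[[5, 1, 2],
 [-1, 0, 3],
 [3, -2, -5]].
||A||_2 ≈ 6.8632 (= sqrt(largest eigenvalue of A^T A))

||A||_2 = sigma_max(A) = sqrt(lambda_max(A^T A)). Form the symmetric matrix M = A^T A =
[[35, -1, -8],
 [-1, 5, 12],
 [-8, 12, 38]].
Its characteristic polynomial (trace, sum of principal 2x2 minors, determinant of M give the coefficients) is
  p(λ) = det(λ I - M) = λ^3 - 78λ^2 + 1486λ - 1444.
No integer candidate from the rational root theorem (±divisors of 1444) is a root, so the roots are irrational. The cubic discriminant is Δ = 524517152 > 0, so there are three distinct real roots. p(1) = -35 and p(2) = 1224 have opposite signs, so a root lies in (1, 2); Newton's method refines it to λ ≈ 1.0263. p(29) = 441 and p(30) = -64 have opposite signs, so a root lies in (29, 30); Newton's method refines it to λ ≈ 29.8708. p(47) = -81 and p(48) = 764 have opposite signs, so a root lies in (47, 48); Newton's method refines it to λ ≈ 47.1029. Check (Vieta): the three roots sum to 78, matching tr M = 78.
So the eigenvalues of A^T A are ≈ 1.0263, 29.8708, 47.1029 (all ≥ 0, as they must be for A^T A). The largest is λ_max ≈ 47.1029, hence ||A||_2 = sqrt(λ_max) ≈ 6.8632.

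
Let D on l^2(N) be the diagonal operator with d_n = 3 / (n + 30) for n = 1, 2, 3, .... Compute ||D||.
||D|| = 3/31 (attained at n = 1)

For D diagonal, ||D|| = sup_n |d_n| = sup_n 3/(n + 30). This is positive and strictly decreasing in n, so the supremum is attained at n = 1: d_1 = 3/(1 + 30) = 3/31. Hence ||D|| = 3/31.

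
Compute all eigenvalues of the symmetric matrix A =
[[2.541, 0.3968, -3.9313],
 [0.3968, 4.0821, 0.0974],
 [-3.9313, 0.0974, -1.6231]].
sigma(A) ≈ {-4, 4, 5}

A is real symmetric, so its spectrum consists of real eigenvalues. Expanding the characteristic polynomial of the displayed matrix gives
  det(λ I - A) = p(λ) = λ^3 + (-5)λ^2 + (-16)λ + (79.9976).
Solving p(λ) = 0 yields eigenvalues ≈ -4, 4, 5. (A is shown rounded to 4 decimals, so these recover the underlying integer eigenvalues to within that precision.)
Verification: the trace of A = 5 equals the sum of eigenvalues 5, and det(A) ≈ -79.9976 matches the eigenvalue product -80.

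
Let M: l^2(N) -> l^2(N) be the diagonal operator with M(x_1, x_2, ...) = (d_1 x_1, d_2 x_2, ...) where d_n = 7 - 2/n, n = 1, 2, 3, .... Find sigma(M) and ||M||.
sigma(M) = {7 - 2/n : n ≥ 1} ∪ {7}; ||M|| = 7

A bounded diagonal operator on l^2 with diagonal entries d_n has spectrum equal to the closure of {d_n : n ≥ 1}: every d_n is an eigenvalue (with eigenvector e_n), so {d_n} ⊂ sigma(M); the spectrum is closed, so its closure is too; and for lambda not in the closure, (M - lambda I) has bounded inverse (the diagonal entries 1/(d_n - lambda) are bounded). For our sequence d_n = 7 - 2/n, n = 1, 2, 3, ...:
  - {d_n} = {7 - 2/n : n ≥ 1}; the only limit point is 7
  - closure = {7 - 2/n : n ≥ 1} ∪ {7}
For the norm: a diagonal operator has ||M|| = sup_n |d_n|. Here d_n = 7 - 2/n increases monotonically from d_1 = 5 toward 7, with all terms in [5, 7); so sup_n |d_n| = 7 (the supremum is the limit, not attained). So ||M|| = 7.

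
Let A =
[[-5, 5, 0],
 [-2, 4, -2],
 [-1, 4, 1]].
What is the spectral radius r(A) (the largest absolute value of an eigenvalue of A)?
r(A) ≈ 3.7117

The eigenvalues of A are the roots of its characteristic polynomial. With M = A (coefficients from the trace, the sum of principal 2x2 minors, and det A):
  p(λ) = det(λ I - M) = λ^3 - 3λ + 40.
No integer candidate from the rational root theorem (±divisors of 40) is a root, so the roots are irrational. The cubic discriminant is Δ = -43092 < 0, so there is one real root and a complex-conjugate pair. p(-4) = -12 and p(-3) = 22 have opposite signs, so a root lies in (-4, -3); Newton's method refines it to λ ≈ -3.7117. Dividing out (λ - (-3.7117)) leaves approximately λ^2 - 3.7117λ + 10.7767. For λ^2 - 3.7117λ + 10.7767 the discriminant is -29.3302. It is negative, so the remaining roots are the complex-conjugate pair λ ≈ 1.8559 ± 2.7079i. Their product equals the constant term, so |λ|^2 ≈ 10.7767 and |λ| ≈ 3.2828.
Thus the eigenvalues (to 4 decimals) are -3.7117 (modulus 3.7117); 1.8559 ± 2.7079i (modulus 3.2828). The spectral radius is the largest modulus: r(A) ≈ 3.7117. (Cross-check: r(A) ≤ ||A||_2 ≈ 9.1217; equality holds whenever A is normal, though it can also hold for some non-normal A.)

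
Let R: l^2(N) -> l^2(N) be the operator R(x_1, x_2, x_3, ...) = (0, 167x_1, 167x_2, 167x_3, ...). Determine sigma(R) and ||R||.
sigma(R) = closed disk {z in C : |z| ≤ 167}; ||R|| = 167

Note R = 167·U where U is the unit right shift (U x)_k = x_{k-1} (with x_0 := 0); so ||R|| = 167||U|| and sigma(R) = 167·sigma(U). ||R x||^2 = sum_{k≥1} |167x_k|^2 = 27889||x||^2, so ||R|| = 167 and sigma(R) ⊂ {|z| ≤ 167}. For any |lambda| < 167, the equation (R - lambda I) x = 0 forces x_1 = 0, then 167x_k = lambda x_{k+1} ⇒ x = 0, so R has no eigenvalues. But (R - lambda I) is not surjective for |lambda| < 167: solving (R - lambda I) x = e_1 would require x_n proportional to (lambda/167)^(-n), which is not in l^2. So every |lambda| < 167 lies in the residual spectrum. The boundary |lambda| = 167 is in the approximate point spectrum (the spectrum is closed). Hence sigma(R) is the closed disk of radius 167.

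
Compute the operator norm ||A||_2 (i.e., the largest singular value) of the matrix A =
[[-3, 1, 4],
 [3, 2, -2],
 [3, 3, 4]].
||A||_2 ≈ 6.4287 (= sqrt(largest eigenvalue of A^T A))

||A||_2 = sigma_max(A) = sqrt(lambda_max(A^T A)). Form the symmetric matrix M = A^T A =
[[27, 12, -6],
 [12, 14, 12],
 [-6, 12, 36]].
Its characteristic polynomial (trace, sum of principal 2x2 minors, determinant of M give the coefficients) is
  p(λ) = det(λ I - M) = λ^3 - 77λ^2 + 1530λ - 2304.
No integer candidate from the rational root theorem (±divisors of 2304) is a root, so the roots are irrational. The cubic discriminant is Δ = 87969060 > 0, so there are three distinct real roots. p(1) = -850 and p(2) = 456 have opposite signs, so a root lies in (1, 2); Newton's method refines it to λ ≈ 1.638. p(34) = 8 and p(35) = -204 have opposite signs, so a root lies in (34, 35); Newton's method refines it to λ ≈ 34.0337. p(41) = -90 and p(42) = 216 have opposite signs, so a root lies in (41, 42); Newton's method refines it to λ ≈ 41.3282. Check (Vieta): the three roots sum to 77, matching tr M = 77.
So the eigenvalues of A^T A are ≈ 1.638, 34.0337, 41.3282 (all ≥ 0, as they must be for A^T A). The largest is λ_max ≈ 41.3282, hence ||A||_2 = sqrt(λ_max) ≈ 6.4287.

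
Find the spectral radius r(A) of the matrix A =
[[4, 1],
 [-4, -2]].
r(A) = (2 + sqrt(20))/2 ≈ 3.2361

The eigenvalues of A are the roots of its characteristic polynomial. With M = A (coefficients from the trace and determinant):
  p(λ) = det(λ I - M) = λ^2 - 2λ - 4.
For λ^2 - 2λ - 4 the discriminant is 20. It is nonnegative but not a perfect square, so the roots are real and irrational: λ = (2 ± sqrt(20))/2 ≈ 3.2361, -1.2361.
Thus the eigenvalues (to 4 decimals) are 3.2361 (modulus 3.2361); -1.2361 (modulus 1.2361). The spectral radius is the largest modulus: r(A) = (2 + sqrt(20))/2 ≈ 3.2361. (Cross-check: r(A) ≤ ||A||_2 ≈ 6.0467; equality holds whenever A is normal, though it can also hold for some non-normal A.)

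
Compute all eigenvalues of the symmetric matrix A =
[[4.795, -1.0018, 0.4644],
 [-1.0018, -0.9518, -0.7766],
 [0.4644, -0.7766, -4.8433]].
sigma(A) ≈ {-5, -1, 5}

A is real symmetric, so its spectrum consists of real eigenvalues. Expanding the characteristic polynomial of the displayed matrix gives
  det(λ I - A) = p(λ) = λ^3 + (1)λ^2 + (-25)λ + (-25).
Solving p(λ) = 0 yields eigenvalues ≈ -5, -1, 5. (A is shown rounded to 4 decimals, so these recover the underlying integer eigenvalues to within that precision.)
Verification: the trace of A = -1 equals the sum of eigenvalues -1, and det(A) ≈ 25.0010 matches the eigenvalue product 25.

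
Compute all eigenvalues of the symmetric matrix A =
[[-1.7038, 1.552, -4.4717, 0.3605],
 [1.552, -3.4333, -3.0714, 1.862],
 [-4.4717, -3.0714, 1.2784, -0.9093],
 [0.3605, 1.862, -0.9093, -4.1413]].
sigma(A) ≈ {-6, -5, -3, 6}

A is real symmetric, so its spectrum consists of real eigenvalues. Expanding the characteristic polynomial of the displayed matrix gives
  det(λ I - A) = p(λ) = λ^4 + (8)λ^3 + (-21)λ^2 + (-287.9978)λ + (-539.9964).
Solving p(λ) = 0 yields eigenvalues ≈ -6, -5, -3, 6. (A is shown rounded to 4 decimals, so these recover the underlying integer eigenvalues to within that precision.)
Verification: the trace of A = -8 equals the sum of eigenvalues -8, and det(A) ≈ -539.9964 matches the eigenvalue product -540.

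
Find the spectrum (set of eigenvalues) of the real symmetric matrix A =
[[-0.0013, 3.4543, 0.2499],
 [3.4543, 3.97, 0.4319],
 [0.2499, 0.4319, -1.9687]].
sigma(A) ≈ {-2, 6} (-2 with multiplicity 2)

A is real symmetric, so its spectrum consists of real eigenvalues. Expanding the characteristic polynomial of the displayed matrix gives
  det(λ I - A) = p(λ) = λ^3 + (-2)λ^2 + (-20)λ + (-24).
Solving p(λ) = 0 yields eigenvalues ≈ -2, -2, 6. (A is shown rounded to 4 decimals, so these recover the underlying integer eigenvalues to within that precision.)
Verification: the trace of A = 2 equals the sum of eigenvalues 2, and det(A) ≈ 23.9990 matches the eigenvalue product 24.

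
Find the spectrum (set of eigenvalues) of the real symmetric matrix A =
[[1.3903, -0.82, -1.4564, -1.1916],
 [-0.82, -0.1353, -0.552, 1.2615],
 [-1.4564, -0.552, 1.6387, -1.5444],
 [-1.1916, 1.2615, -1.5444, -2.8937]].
sigma(A) ≈ {-4, -1, 2, 3}

A is real symmetric, so its spectrum consists of real eigenvalues. Expanding the characteristic polynomial of the displayed matrix gives
  det(λ I - A) = p(λ) = λ^4 + (0)λ^3 + (-15)λ^2 + (10)λ + (24).
Solving p(λ) = 0 yields eigenvalues ≈ -4, -1, 2, 3. (A is shown rounded to 4 decimals, so these recover the underlying integer eigenvalues to within that precision.)
Verification: the trace of A = 0 equals the sum of eigenvalues 0, and det(A) ≈ 24.0007 matches the eigenvalue product 24.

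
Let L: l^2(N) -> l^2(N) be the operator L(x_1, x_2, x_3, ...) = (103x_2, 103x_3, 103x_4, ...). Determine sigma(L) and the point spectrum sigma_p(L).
sigma(L) = closed disk {z in C : |z| ≤ 103}; sigma_p(L) = open disk {z in C : |z| < 103}

Note L = 103·V where V is the unit left shift (V x)_k = x_{k+1}; so sigma(L) = 103·sigma(V) and ||L|| = 103||V||. ||L x||^2 = 10609sum_{k≥2} |x_k|^2 ≤ 10609||x||^2, with equality on {x : x_1 = 0}, so ||L|| = 103. For any lambda with |lambda| < 103, set r = lambda/103 (|r| < 1); the vector x = (1, r, r^2, ...) is in l^2 and satisfies L x = 103(r, r^2, ...) = lambda x, so lambda is an eigenvalue. On the boundary |lambda| = 103 the geometric series diverges, so no l^2 eigenvector exists, but these lambda lie in the approximate point spectrum. Hence sigma(L) is the closed disk of radius 103 and sigma_p(L) is the open disk.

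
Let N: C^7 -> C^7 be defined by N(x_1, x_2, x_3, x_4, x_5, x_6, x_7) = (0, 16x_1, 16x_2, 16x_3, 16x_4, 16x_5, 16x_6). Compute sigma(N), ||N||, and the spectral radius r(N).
sigma(N) = {0}; ||N|| = 16; r(N) = 0. (N is nilpotent with N^7 = 0.)

On C^7, N is a strictly lower-triangular matrix with 16 on the subdiagonal and zeros elsewhere, so its characteristic polynomial is lambda^7 and every eigenvalue is 0: sigma(N) = {0}. For the operator norm, N e_i = 16e_{i+1} for i = 1, ..., 6 and N e_7 = 0, so the singular values of N are 16 (with multiplicity 6) and 0; hence ||N|| = 16. The spectral radius r(N) = max|lambda| = 0. Note ||N|| > r(N) — characteristic of non-normal nilpotent operators. Indeed N^7 = 0.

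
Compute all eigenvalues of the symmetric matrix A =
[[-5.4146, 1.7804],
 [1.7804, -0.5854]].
sigma(A) ≈ {-6, 0}

A is real symmetric, so its spectrum consists of real eigenvalues. Expanding the characteristic polynomial of the displayed matrix gives
  det(λ I - A) = p(λ) = λ^2 + (6)λ + (0).
Solving p(λ) = 0 yields eigenvalues ≈ -6, 0. (A is shown rounded to 4 decimals, so these recover the underlying integer eigenvalues to within that precision.)
Verification: the trace of A = -6 equals the sum of eigenvalues -6, and det(A) ≈ -0.0001 matches the eigenvalue product 0.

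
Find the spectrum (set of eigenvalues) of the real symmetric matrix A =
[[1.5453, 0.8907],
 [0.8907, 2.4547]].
sigma(A) ≈ {1, 3}

A is real symmetric, so its spectrum consists of real eigenvalues. Expanding the characteristic polynomial of the displayed matrix gives
  det(λ I - A) = p(λ) = λ^2 + (-4)λ + (3).
Solving p(λ) = 0 yields eigenvalues ≈ 1, 3. (A is shown rounded to 4 decimals, so these recover the underlying integer eigenvalues to within that precision.)
Verification: the trace of A = 4 equals the sum of eigenvalues 4, and det(A) ≈ 2.9999 matches the eigenvalue product 3.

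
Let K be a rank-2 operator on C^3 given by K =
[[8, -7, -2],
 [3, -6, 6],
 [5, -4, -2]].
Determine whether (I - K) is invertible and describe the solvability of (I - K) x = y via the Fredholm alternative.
(I - K) is invertible (det(I - K) = 4 ≠ 0), so for every y in C^3 the equation (I - K) x = y has a unique solution.

K has rank 2 and factors as K = U V^T = u1 v1^T + u2 v2^T with u1 = (-2, -3, -1), v1 = (-3, 3, 0), u2 = (-1, 3, -1), v2 = (-2, 1, 2) (multiplying out reproduces the displayed K). The nonzero eigenvalues of U V^T coincide with those of the 2 x 2 matrix G = V^T U = [[v1·u1, v1·u2], [v2·u1, v2·u2]] = [[-3, 12], [-1, 3]], and by the Sylvester determinant identity det(I_3 - U V^T) = det(I_2 - V^T U) = det([[4, -12], [1, -2]]) = (4)(-2) - (-12)(1) = 4. (Direct check: I - K =
[[-7, 7, 2],
 [-3, 7, -6],
 [-5, 4, 3]]
has determinant 4.) The finite-dimensional Fredholm alternative says: either (I - K) is invertible, or ker(I - K) ≠ {0} and then range(I - K) = ker((I - K)^*)^⊥, with dim ker(I - K) = dim ker((I - K)^*). Since det(I - K) ≠ 0, 1 is not an eigenvalue of K and ker(I - K) = {0}, so we are in the first case: for every y there is a unique x = (I - K)^(-1) y. (Explicitly, by the Woodbury identity, (I - U V^T)^(-1) = I + U (I_2 - G)^(-1) V^T.)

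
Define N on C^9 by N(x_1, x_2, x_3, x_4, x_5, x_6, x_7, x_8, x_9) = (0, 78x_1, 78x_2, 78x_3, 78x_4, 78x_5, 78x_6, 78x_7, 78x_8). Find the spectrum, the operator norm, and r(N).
sigma(N) = {0}; ||N|| = 78; r(N) = 0. (N is nilpotent with N^9 = 0.)

On C^9, N is a strictly lower-triangular matrix with 78 on the subdiagonal and zeros elsewhere, so its characteristic polynomial is lambda^9 and every eigenvalue is 0: sigma(N) = {0}. For the operator norm, N e_i = 78e_{i+1} for i = 1, ..., 8 and N e_9 = 0, so the singular values of N are 78 (with multiplicity 8) and 0; hence ||N|| = 78. The spectral radius r(N) = max|lambda| = 0. Note ||N|| > r(N) — characteristic of non-normal nilpotent operators. Indeed N^9 = 0.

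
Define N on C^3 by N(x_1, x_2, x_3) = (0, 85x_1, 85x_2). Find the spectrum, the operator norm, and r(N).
sigma(N) = {0}; ||N|| = 85; r(N) = 0. (N is nilpotent with N^3 = 0.)

On C^3, N is a strictly lower-triangular matrix with 85 on the subdiagonal and zeros elsewhere, so its characteristic polynomial is lambda^3 and every eigenvalue is 0: sigma(N) = {0}. For the operator norm, N e_i = 85e_{i+1} for i = 1, ..., 2 and N e_3 = 0, so the singular values of N are 85 (with multiplicity 2) and 0; hence ||N|| = 85. The spectral radius r(N) = max|lambda| = 0. Note ||N|| > r(N) — characteristic of non-normal nilpotent operators. Indeed N^3 = 0.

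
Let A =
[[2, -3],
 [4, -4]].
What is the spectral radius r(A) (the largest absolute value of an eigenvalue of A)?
r(A) = 2

The eigenvalues of A are the roots of its characteristic polynomial. With M = A (coefficients from the trace and determinant):
  p(λ) = det(λ I - M) = λ^2 + 2λ + 4.
For λ^2 + 2λ + 4 the discriminant is -12. It is negative, so the roots are the complex-conjugate pair λ = -1 ± (sqrt(12)/2) i ≈ -1 ± 1.7321i. For a conjugate pair the product of the roots equals the constant term, so |λ|^2 = 4 and |λ| = sqrt(4) = 2.
Thus the eigenvalues (to 4 decimals) are -1 ± 1.7321i (modulus 2). The spectral radius is the largest modulus: r(A) = 2. (Cross-check: r(A) ≤ ||A||_2 ≈ 6.6814; equality holds whenever A is normal, though it can also hold for some non-normal A.)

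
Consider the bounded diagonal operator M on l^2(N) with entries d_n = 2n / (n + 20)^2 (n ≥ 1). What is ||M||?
||M|| = 1/40 (attained at n = 20)

For M diagonal, ||M|| = sup_n |d_n|. Treat f(x) = 2x / (x + 20)^2 for real x > 0. By the quotient rule, f'(x) = 2(20 - x)/(x + 20)^3, which is positive for x < 20 and negative for x > 20. So f has a unique maximum at x = 20, and since 20 is a positive integer, the supremum over n ≥ 1 is attained at n = 20: d_20 = 2·20/(20 + 20)^2 = 2·20/1600 = 1/40. Hence ||M|| = 1/40.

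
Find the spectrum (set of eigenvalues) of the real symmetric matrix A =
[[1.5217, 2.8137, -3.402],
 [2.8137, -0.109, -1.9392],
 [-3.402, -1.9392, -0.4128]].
sigma(A) ≈ {-3, -2, 6}

A is real symmetric, so its spectrum consists of real eigenvalues. Expanding the characteristic polynomial of the displayed matrix gives
  det(λ I - A) = p(λ) = λ^3 + (-1)λ^2 + (-24)λ + (-36).
Solving p(λ) = 0 yields eigenvalues ≈ -3, -2, 6. (A is shown rounded to 4 decimals, so these recover the underlying integer eigenvalues to within that precision.)
Verification: the trace of A = 1 equals the sum of eigenvalues 1, and det(A) ≈ 36.0006 matches the eigenvalue product 36.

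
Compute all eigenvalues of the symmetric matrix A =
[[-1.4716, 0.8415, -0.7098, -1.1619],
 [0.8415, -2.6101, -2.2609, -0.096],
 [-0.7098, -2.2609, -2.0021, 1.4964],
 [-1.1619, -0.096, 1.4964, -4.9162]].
sigma(A) ≈ {-6, -4, -2, 1}

A is real symmetric, so its spectrum consists of real eigenvalues. Expanding the characteristic polynomial of the displayed matrix gives
  det(λ I - A) = p(λ) = λ^4 + (11)λ^3 + (32)λ^2 + (4)λ + (-47.9989).
Solving p(λ) = 0 yields eigenvalues ≈ -6, -4, -2, 1. (A is shown rounded to 4 decimals, so these recover the underlying integer eigenvalues to within that precision.)
Verification: the trace of A = -11 equals the sum of eigenvalues -11, and det(A) ≈ -47.9989 matches the eigenvalue product -48.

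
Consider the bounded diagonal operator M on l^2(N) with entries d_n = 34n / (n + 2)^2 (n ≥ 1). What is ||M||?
||M|| = 17/4 (attained at n = 2)

For M diagonal, ||M|| = sup_n |d_n|. Treat f(x) = 34x / (x + 2)^2 for real x > 0. By the quotient rule, f'(x) = 34(2 - x)/(x + 2)^3, which is positive for x < 2 and negative for x > 2. So f has a unique maximum at x = 2, and since 2 is a positive integer, the supremum over n ≥ 1 is attained at n = 2: d_2 = 34·2/(2 + 2)^2 = 34·2/16 = 17/4. Hence ||M|| = 17/4.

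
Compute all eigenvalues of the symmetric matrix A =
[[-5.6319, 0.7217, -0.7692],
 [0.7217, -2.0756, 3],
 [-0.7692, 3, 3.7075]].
sigma(A) ≈ {-6, -3, 5}

A is real symmetric, so its spectrum consists of real eigenvalues. Expanding the characteristic polynomial of the displayed matrix gives
  det(λ I - A) = p(λ) = λ^3 + (4)λ^2 + (-27)λ + (-89.9989).
Solving p(λ) = 0 yields eigenvalues ≈ -6, -3, 5. (A is shown rounded to 4 decimals, so these recover the underlying integer eigenvalues to within that precision.)
Verification: the trace of A = -4 equals the sum of eigenvalues -4, and det(A) ≈ 89.9989 matches the eigenvalue product 90.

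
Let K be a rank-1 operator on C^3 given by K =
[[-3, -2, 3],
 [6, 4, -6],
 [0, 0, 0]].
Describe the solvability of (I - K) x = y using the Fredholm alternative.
(I - K) is singular (det(I - K) = 0, i.e. 1 ∈ sigma(K)). (I - K) x = y is solvable iff y ⊥ ker((I - K)^*) = span{(-3, -2, 3)}, i.e. iff -3y_1 - 2y_2 + 3y_3 = 0. When solvable, the solutions are x = y + c·(1, -2, 0), c arbitrary (ker(I - K) = span{(1, -2, 0)}, dimension 1).

K has rank 1, so it is an outer product K = u v^T: every row of K is a multiple of one row vector. Reading off the entries, u = (1, -2, 0) and v = (-3, -2, 3) (row i of K equals u_i·v^T). A rank-one matrix u v^T satisfies K u = u (v·u) and kills the (2)-dimensional subspace v^⊥, so its characteristic polynomial is lambda^2 (lambda - v·u) with v·u = tr K = 1. Hence the eigenvalues of I - K are 1 (multiplicity 2) and 1 - (1) = 0, so det(I - K) = 0. (Direct check: I - K =
[[4, 2, -3],
 [-6, -3, 6],
 [0, 0, 1]]
has determinant 0.) So 1 is an eigenvalue of K and (I - K) is not invertible. The finite-dimensional Fredholm alternative says: either (I - K) is invertible, or ker(I - K) ≠ {0} and then range(I - K) = ker((I - K)^*)^⊥, with dim ker(I - K) = dim ker((I - K)^*). We are in the second case, so we need both kernels. Kernel of I - K: (I - K) u = u - u (v·u) = u - u = 0, so ker(I - K) = span{u} = span{(1, -2, 0)} (it is exactly 1-dimensional because rank(I - K) = 2). Kernel of the adjoint: K is real, so (I - K)^* = I - K^T = I - v u^T, and (I - v u^T) v = v - v (u·v) = 0; hence ker((I - K)^*) = span{v} = span{(-3, -2, 3)}. Therefore (I - K) x = y is solvable iff <y, v> = 0, i.e. iff -3y_1 - 2y_2 + 3y_3 = 0. When this holds, K y = u (v·y) = 0, so (I - K) y = y and x = y is a particular solution; the full solution set is the line x = y + c·u = y + c·(1, -2, 0), c ∈ C.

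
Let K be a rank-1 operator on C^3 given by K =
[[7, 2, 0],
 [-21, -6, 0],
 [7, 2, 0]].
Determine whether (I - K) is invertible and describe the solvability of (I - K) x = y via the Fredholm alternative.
(I - K) is singular (det(I - K) = 0, i.e. 1 ∈ sigma(K)). (I - K) x = y is solvable iff y ⊥ ker((I - K)^*) = span{(7, 2, 0)}, i.e. iff 7y_1 + 2y_2 = 0. When solvable, the solutions are x = y + c·(1, -3, 1), c arbitrary (ker(I - K) = span{(1, -3, 1)}, dimension 1).

K has rank 1, so it is an outer product K = u v^T: every row of K is a multiple of one row vector. Reading off the entries, u = (1, -3, 1) and v = (7, 2, 0) (row i of K equals u_i·v^T). A rank-one matrix u v^T satisfies K u = u (v·u) and kills the (2)-dimensional subspace v^⊥, so its characteristic polynomial is lambda^2 (lambda - v·u) with v·u = tr K = 1. Hence the eigenvalues of I - K are 1 (multiplicity 2) and 1 - (1) = 0, so det(I - K) = 0. (Direct check: I - K =
[[-6, -2, 0],
 [21, 7, 0],
 [-7, -2, 1]]
has determinant 0.) So 1 is an eigenvalue of K and (I - K) is not invertible. The finite-dimensional Fredholm alternative says: either (I - K) is invertible, or ker(I - K) ≠ {0} and then range(I - K) = ker((I - K)^*)^⊥, with dim ker(I - K) = dim ker((I - K)^*). We are in the second case, so we need both kernels. Kernel of I - K: (I - K) u = u - u (v·u) = u - u = 0, so ker(I - K) = span{u} = span{(1, -3, 1)} (it is exactly 1-dimensional because rank(I - K) = 2). Kernel of the adjoint: K is real, so (I - K)^* = I - K^T = I - v u^T, and (I - v u^T) v = v - v (u·v) = 0; hence ker((I - K)^*) = span{v} = span{(7, 2, 0)}. Therefore (I - K) x = y is solvable iff <y, v> = 0, i.e. iff 7y_1 + 2y_2 = 0. When this holds, K y = u (v·y) = 0, so (I - K) y = y and x = y is a particular solution; the full solution set is the line x = y + c·u = y + c·(1, -3, 1), c ∈ C.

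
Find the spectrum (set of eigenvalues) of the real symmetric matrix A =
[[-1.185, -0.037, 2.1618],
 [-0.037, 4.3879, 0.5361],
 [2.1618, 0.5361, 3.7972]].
sigma(A) ≈ {-2, 4, 5}

A is real symmetric, so its spectrum consists of real eigenvalues. Expanding the characteristic polynomial of the displayed matrix gives
  det(λ I - A) = p(λ) = λ^3 + (-7)λ^2 + (2)λ + (40).
Solving p(λ) = 0 yields eigenvalues ≈ -2, 4, 5. (A is shown rounded to 4 decimals, so these recover the underlying integer eigenvalues to within that precision.)
Verification: the trace of A = 7 equals the sum of eigenvalues 7, and det(A) ≈ -40.0009 matches the eigenvalue product -40.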